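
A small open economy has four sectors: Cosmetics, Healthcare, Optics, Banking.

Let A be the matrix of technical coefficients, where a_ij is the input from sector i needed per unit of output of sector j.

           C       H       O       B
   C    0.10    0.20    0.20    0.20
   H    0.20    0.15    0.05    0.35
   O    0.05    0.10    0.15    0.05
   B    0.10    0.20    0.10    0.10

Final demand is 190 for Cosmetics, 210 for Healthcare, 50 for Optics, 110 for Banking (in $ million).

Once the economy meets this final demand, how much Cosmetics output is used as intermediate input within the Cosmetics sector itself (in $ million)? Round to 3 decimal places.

I − A =
  [   0.90    -0.20    -0.20    -0.20]
  [  -0.20     0.85    -0.05    -0.35]
  [  -0.05    -0.10     0.85    -0.05]
  [  -0.10    -0.20    -0.10     0.90]
Compute the cofactors C_ij = (−1)^(i+j)·(3×3 minor ij) of I−A; the adjugate is their transpose:
adj(I−A) = Cᵀ =
  [ 0.57800   0.20800   0.17400   0.21900]
  [ 0.18600   0.65600   0.11800   0.30300]
  [ 0.06250   0.10000   0.55750   0.08375]
  [ 0.11250   0.18000   0.10750   0.59875]
det(I−A) = Σ_j (I−A)_1j·C_1j = (0.90)(0.57800) + (-0.20)(0.18600) + (-0.20)(0.06250) + (-0.20)(0.11250) = 0.4480
(I − A)⁻¹ = adj(I−A) / det(I−A) ≈
  [   1.2902     0.4643     0.3884     0.4888]
  [   0.4152     1.4643     0.2634     0.6763]
  [   0.1395     0.2232     1.2444     0.1869]
  [   0.2511     0.4018     0.2400     1.3365]
First solve x = (I − A)⁻¹ d = adj(I−A)·d / det(I−A); in particular x_C = (0.57800·190 + 0.20800·210 + 0.17400·50 + 0.21900·110) / 0.4480 = 186.29 / 0.4480 ≈ 415.82589.
Intermediate flow from C to C: z_CC = a_CC · x_C = 0.10 × 186.29 / 0.4480 = 18.629 / 0.4480 ≈ 41.583.

z_CC = 41.583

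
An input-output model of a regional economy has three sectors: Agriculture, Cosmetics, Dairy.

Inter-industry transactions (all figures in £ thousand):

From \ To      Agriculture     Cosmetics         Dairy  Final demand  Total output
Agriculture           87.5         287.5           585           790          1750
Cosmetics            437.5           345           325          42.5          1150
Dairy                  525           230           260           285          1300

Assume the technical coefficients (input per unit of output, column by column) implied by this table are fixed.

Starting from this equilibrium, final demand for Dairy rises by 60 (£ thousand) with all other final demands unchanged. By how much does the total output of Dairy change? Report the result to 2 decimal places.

Technical coefficients a_ij = z_ij / X_j:
  a_AA = 87.5/1750 = 0.05, a_CA = 437.5/1750 = 0.25, a_DA = 525/1750 = 0.30
  a_AC = 287.5/1150 = 0.25, a_CC = 345/1150 = 0.30, a_DC = 230/1150 = 0.20
  a_AD = 585/1300 = 0.45, a_CD = 325/1300 = 0.25, a_DD = 260/1300 = 0.20
I − A =
  [   0.95    -0.25    -0.45]
  [  -0.25     0.70    -0.25]
  [  -0.30    -0.20     0.80]
Cofactors of I−A, C_ij = (−1)^(i+j)·(minor ij) (rows/columns in the sector order above):
  C_11 = (0.70)(0.80) − (-0.25)(-0.20) = 0.5100
  C_12 = −[(-0.25)(0.80) − (-0.25)(-0.30)] = 0.2750
  C_13 = (-0.25)(-0.20) − (0.70)(-0.30) = 0.2600
  C_21 = −[(-0.25)(0.80) − (-0.45)(-0.20)] = 0.2900
  C_22 = (0.95)(0.80) − (-0.45)(-0.30) = 0.6250
  C_23 = −[(0.95)(-0.20) − (-0.25)(-0.30)] = 0.2650
  C_31 = (-0.25)(-0.25) − (-0.45)(0.70) = 0.3775
  C_32 = −[(0.95)(-0.25) − (-0.45)(-0.25)] = 0.3500
  C_33 = (0.95)(0.70) − (-0.25)(-0.25) = 0.6025
det(I−A) = Σ_j (I−A)_1j·C_1j = (0.95)(0.5100) + (-0.25)(0.2750) + (-0.45)(0.2600) = 0.29875
adj(I−A) = Cᵀ =
  [ 0.5100   0.2900   0.3775]
  [ 0.2750   0.6250   0.3500]
  [ 0.2600   0.2650   0.6025]
(I − A)⁻¹ = adj(I−A) / det(I−A) ≈
  [   1.7071     0.9707     1.2636]
  [   0.9205     2.0921     1.1715]
  [   0.8703     0.8870     2.0167]
Δx = (I − A)⁻¹ Δd with Δd having +60 in the Dairy component and 0 elsewhere.
So Δx_D = L_DD · (+60), where L_DD = adj(I−A)_DD / det(I−A) = 0.6025 / 0.29875.
Δx_D = 0.6025 × (+60) / 0.29875 = 36.15 / 0.29875 ≈ 121.00.

Δx_D = 121.00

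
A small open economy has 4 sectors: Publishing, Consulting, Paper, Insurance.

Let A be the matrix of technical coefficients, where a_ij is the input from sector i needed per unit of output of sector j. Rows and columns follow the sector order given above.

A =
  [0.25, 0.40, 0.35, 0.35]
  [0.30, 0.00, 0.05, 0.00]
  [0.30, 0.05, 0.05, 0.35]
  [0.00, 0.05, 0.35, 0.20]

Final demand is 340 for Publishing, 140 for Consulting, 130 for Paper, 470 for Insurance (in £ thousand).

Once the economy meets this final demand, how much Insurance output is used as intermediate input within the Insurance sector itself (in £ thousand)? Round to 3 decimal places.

I − A =
  [   0.75    -0.40    -0.35    -0.35]
  [  -0.30     1.00    -0.05     0.00]
  [  -0.30    -0.05     0.95    -0.35]
  [   0.00    -0.05    -0.35     0.80]
Compute the cofactors C_ij = (−1)^(i+j)·(3×3 minor ij) of I−A; the adjugate is their transpose:
adj(I−A) = Cᵀ =
  [ 0.634625   0.297875   0.419375   0.461125]
  [ 0.203250   0.357375   0.150750   0.154875]
  [ 0.257250   0.144375   0.498750   0.330750]
  [ 0.125250   0.085500   0.227625   0.480375]
det(I−A) = Σ_j (I−A)_1j·C_1j = (0.75)(0.634625) + (-0.40)(0.203250) + (-0.35)(0.257250) + (-0.35)(0.125250) = 0.26079375
(I − A)⁻¹ = adj(I−A) / det(I−A) ≈
  [   2.4334     1.1422     1.6081     1.7682]
  [   0.7794     1.3703     0.5780     0.5939]
  [   0.9864     0.5536     1.9124     1.2682]
  [   0.4803     0.3278     0.8728     1.8420]
First solve x = (I − A)⁻¹ d = adj(I−A)·d / det(I−A); in particular x_4 = (0.125250·340 + 0.085500·140 + 0.227625·130 + 0.480375·470) / 0.26079375 = 309.9225 / 0.26079375 ≈ 1188.38162.
Intermediate flow from 4 to 4: z_44 = a_44 · x_4 = 0.20 × 309.9225 / 0.26079375 = 61.9845 / 0.26079375 ≈ 237.676.

z_44 = 237.676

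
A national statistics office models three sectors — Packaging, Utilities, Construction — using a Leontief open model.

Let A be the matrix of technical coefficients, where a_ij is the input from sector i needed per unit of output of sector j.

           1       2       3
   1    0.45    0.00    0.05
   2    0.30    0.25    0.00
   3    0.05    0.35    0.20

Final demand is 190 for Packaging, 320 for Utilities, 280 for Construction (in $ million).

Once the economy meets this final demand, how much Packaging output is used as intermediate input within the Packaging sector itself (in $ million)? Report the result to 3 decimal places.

I − A =
  [   0.55     0.00    -0.05]
  [  -0.30     0.75     0.00]
  [  -0.05    -0.35     0.80]
Cofactors of I−A, C_ij = (−1)^(i+j)·(minor ij) (rows/columns in the sector order above):
  C_11 = (0.75)(0.80) − (0.00)(-0.35) = 0.6000
  C_12 = −[(-0.30)(0.80) − (0.00)(-0.05)] = 0.2400
  C_13 = (-0.30)(-0.35) − (0.75)(-0.05) = 0.1425
  C_21 = −[(0.00)(0.80) − (-0.05)(-0.35)] = 0.0175
  C_22 = (0.55)(0.80) − (-0.05)(-0.05) = 0.4375
  C_23 = −[(0.55)(-0.35) − (0.00)(-0.05)] = 0.1925
  C_31 = (0.00)(0.00) − (-0.05)(0.75) = 0.0375
  C_32 = −[(0.55)(0.00) − (-0.05)(-0.30)] = 0.0150
  C_33 = (0.55)(0.75) − (0.00)(-0.30) = 0.4125
det(I−A) = Σ_j (I−A)_1j·C_1j = (0.55)(0.6000) + (0.00)(0.2400) + (-0.05)(0.1425) = 0.322875
adj(I−A) = Cᵀ =
  [ 0.6000   0.0175   0.0375]
  [ 0.2400   0.4375   0.0150]
  [ 0.1425   0.1925   0.4125]
(I − A)⁻¹ = adj(I−A) / det(I−A) ≈
  [   1.8583     0.0542     0.1161]
  [   0.7433     1.3550     0.0465]
  [   0.4413     0.5962     1.2776]
First solve x = (I − A)⁻¹ d = adj(I−A)·d / det(I−A); in particular x_1 = (0.6000·190 + 0.0175·320 + 0.0375·280) / 0.322875 = 130.10 / 0.322875 ≈ 402.94232.
Intermediate flow from 1 to 1: z_11 = a_11 · x_1 = 0.45 × 130.10 / 0.322875 = 58.545 / 0.322875 ≈ 181.324.

z_11 = 181.324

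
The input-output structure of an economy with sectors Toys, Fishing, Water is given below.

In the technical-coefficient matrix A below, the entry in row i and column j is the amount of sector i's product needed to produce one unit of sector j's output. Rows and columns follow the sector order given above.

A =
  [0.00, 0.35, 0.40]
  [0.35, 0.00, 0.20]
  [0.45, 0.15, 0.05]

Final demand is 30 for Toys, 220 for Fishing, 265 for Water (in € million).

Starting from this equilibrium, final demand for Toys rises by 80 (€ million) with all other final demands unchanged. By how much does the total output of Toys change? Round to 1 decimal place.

Δx_1 = 128.9

I − A =
  [   1.00    -0.35    -0.40]
  [  -0.35     1.00    -0.20]
  [  -0.45    -0.15     0.95]
Cofactors of I−A, C_ij = (−1)^(i+j)·(minor ij) (rows/columns in the sector order above):
  C_11 = (1.00)(0.95) − (-0.20)(-0.15) = 0.9200
  C_12 = −[(-0.35)(0.95) − (-0.20)(-0.45)] = 0.4225
  C_13 = (-0.35)(-0.15) − (1.00)(-0.45) = 0.5025
  C_21 = −[(-0.35)(0.95) − (-0.40)(-0.15)] = 0.3925
  C_22 = (1.00)(0.95) − (-0.40)(-0.45) = 0.7700
  C_23 = −[(1.00)(-0.15) − (-0.35)(-0.45)] = 0.3075
  C_31 = (-0.35)(-0.20) − (-0.40)(1.00) = 0.4700
  C_32 = −[(1.00)(-0.20) − (-0.40)(-0.35)] = 0.3400
  C_33 = (1.00)(1.00) − (-0.35)(-0.35) = 0.8775
det(I−A) = Σ_j (I−A)_1j·C_1j = (1.00)(0.9200) + (-0.35)(0.4225) + (-0.40)(0.5025) = 0.571125
adj(I−A) = Cᵀ =
  [ 0.9200   0.3925   0.4700]
  [ 0.4225   0.7700   0.3400]
  [ 0.5025   0.3075   0.8775]
(I − A)⁻¹ = adj(I−A) / det(I−A) ≈
  [   1.6109     0.6872     0.8229]
  [   0.7398     1.3482     0.5953]
  [   0.8798     0.5384     1.5364]
Δx = (I − A)⁻¹ Δd with Δd having +80 in the Toys component and 0 elsewhere.
So Δx_1 = L_11 · (+80), where L_11 = adj(I−A)_11 / det(I−A) = 0.9200 / 0.571125.
Δx_1 = 0.9200 × (+80) / 0.571125 = 73.60 / 0.571125 ≈ 128.9.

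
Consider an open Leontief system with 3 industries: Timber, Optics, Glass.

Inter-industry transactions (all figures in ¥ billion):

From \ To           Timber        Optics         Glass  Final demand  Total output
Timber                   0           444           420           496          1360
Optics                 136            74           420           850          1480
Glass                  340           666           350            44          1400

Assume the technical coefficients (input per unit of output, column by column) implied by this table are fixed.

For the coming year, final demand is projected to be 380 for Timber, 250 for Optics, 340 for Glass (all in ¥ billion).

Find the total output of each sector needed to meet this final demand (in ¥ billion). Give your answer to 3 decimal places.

Technical coefficients a_ij = z_ij / X_j:
  a_TT = 0/1360 = 0.00, a_OT = 136/1360 = 0.10, a_GT = 340/1360 = 0.25
  a_TO = 444/1480 = 0.30, a_OO = 74/1480 = 0.05, a_GO = 666/1480 = 0.45
  a_TG = 420/1400 = 0.30, a_OG = 420/1400 = 0.30, a_GG = 350/1400 = 0.25
I − A =
  [   1.00    -0.30    -0.30]
  [  -0.10     0.95    -0.30]
  [  -0.25    -0.45     0.75]
Cofactors of I−A, C_ij = (−1)^(i+j)·(minor ij) (rows/columns in the sector order above):
  C_11 = (0.95)(0.75) − (-0.30)(-0.45) = 0.5775
  C_12 = −[(-0.10)(0.75) − (-0.30)(-0.25)] = 0.1500
  C_13 = (-0.10)(-0.45) − (0.95)(-0.25) = 0.2825
  C_21 = −[(-0.30)(0.75) − (-0.30)(-0.45)] = 0.3600
  C_22 = (1.00)(0.75) − (-0.30)(-0.25) = 0.6750
  C_23 = −[(1.00)(-0.45) − (-0.30)(-0.25)] = 0.5250
  C_31 = (-0.30)(-0.30) − (-0.30)(0.95) = 0.3750
  C_32 = −[(1.00)(-0.30) − (-0.30)(-0.10)] = 0.3300
  C_33 = (1.00)(0.95) − (-0.30)(-0.10) = 0.9200
det(I−A) = Σ_j (I−A)_1j·C_1j = (1.00)(0.5775) + (-0.30)(0.1500) + (-0.30)(0.2825) = 0.44775
adj(I−A) = Cᵀ =
  [ 0.5775   0.3600   0.3750]
  [ 0.1500   0.6750   0.3300]
  [ 0.2825   0.5250   0.9200]
(I − A)⁻¹ = adj(I−A) / det(I−A) ≈
  [   1.2898     0.8040     0.8375]
  [   0.3350     1.5075     0.7370]
  [   0.6309     1.1725     2.0547]
x = (I − A)⁻¹ d = adj(I−A)·d / det(I−A), with det(I−A) = 0.44775:
  x_T = (0.5775·380 + 0.3600·250 + 0.3750·340) / 0.44775 = 436.95 / 0.44775 ≈ 975.879
  x_O = (0.1500·380 + 0.6750·250 + 0.3300·340) / 0.44775 = 337.95 / 0.44775 ≈ 754.774
  x_G = (0.2825·380 + 0.5250·250 + 0.9200·340) / 0.44775 = 551.40 / 0.44775 ≈ 1231.491

x_T = 975.879, x_O = 754.774, x_G = 1231.491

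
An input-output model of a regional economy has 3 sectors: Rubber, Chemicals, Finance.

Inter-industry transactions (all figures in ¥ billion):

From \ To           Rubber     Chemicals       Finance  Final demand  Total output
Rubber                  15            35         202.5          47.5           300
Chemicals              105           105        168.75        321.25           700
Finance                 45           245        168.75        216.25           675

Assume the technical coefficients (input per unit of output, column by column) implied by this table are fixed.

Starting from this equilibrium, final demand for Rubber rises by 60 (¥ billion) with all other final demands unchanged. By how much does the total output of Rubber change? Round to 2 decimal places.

Δx_1 = 76.30

Technical coefficients a_ij = z_ij / X_j:
  a_11 = 15/300 = 0.05, a_21 = 105/300 = 0.35, a_31 = 45/300 = 0.15
  a_12 = 35/700 = 0.05, a_22 = 105/700 = 0.15, a_32 = 245/700 = 0.35
  a_13 = 202.5/675 = 0.30, a_23 = 168.75/675 = 0.25, a_33 = 168.75/675 = 0.25
I − A =
  [   0.95    -0.05    -0.30]
  [  -0.35     0.85    -0.25]
  [  -0.15    -0.35     0.75]
Cofactors of I−A, C_ij = (−1)^(i+j)·(minor ij) (rows/columns in the sector order above):
  C_11 = (0.85)(0.75) − (-0.25)(-0.35) = 0.5500
  C_12 = −[(-0.35)(0.75) − (-0.25)(-0.15)] = 0.3000
  C_13 = (-0.35)(-0.35) − (0.85)(-0.15) = 0.2500
  C_21 = −[(-0.05)(0.75) − (-0.30)(-0.35)] = 0.1425
  C_22 = (0.95)(0.75) − (-0.30)(-0.15) = 0.6675
  C_23 = −[(0.95)(-0.35) − (-0.05)(-0.15)] = 0.3400
  C_31 = (-0.05)(-0.25) − (-0.30)(0.85) = 0.2675
  C_32 = −[(0.95)(-0.25) − (-0.30)(-0.35)] = 0.3425
  C_33 = (0.95)(0.85) − (-0.05)(-0.35) = 0.7900
det(I−A) = Σ_j (I−A)_1j·C_1j = (0.95)(0.5500) + (-0.05)(0.3000) + (-0.30)(0.2500) = 0.4325
adj(I−A) = Cᵀ =
  [ 0.5500   0.1425   0.2675]
  [ 0.3000   0.6675   0.3425]
  [ 0.2500   0.3400   0.7900]
(I − A)⁻¹ = adj(I−A) / det(I−A) ≈
  [   1.2717     0.3295     0.6185]
  [   0.6936     1.5434     0.7919]
  [   0.5780     0.7861     1.8266]
Δx = (I − A)⁻¹ Δd with Δd having +60 in the Rubber component and 0 elsewhere.
So Δx_1 = L_11 · (+60), where L_11 = adj(I−A)_11 / det(I−A) = 0.5500 / 0.4325.
Δx_1 = 0.5500 × (+60) / 0.4325 = 33.00 / 0.4325 ≈ 76.30.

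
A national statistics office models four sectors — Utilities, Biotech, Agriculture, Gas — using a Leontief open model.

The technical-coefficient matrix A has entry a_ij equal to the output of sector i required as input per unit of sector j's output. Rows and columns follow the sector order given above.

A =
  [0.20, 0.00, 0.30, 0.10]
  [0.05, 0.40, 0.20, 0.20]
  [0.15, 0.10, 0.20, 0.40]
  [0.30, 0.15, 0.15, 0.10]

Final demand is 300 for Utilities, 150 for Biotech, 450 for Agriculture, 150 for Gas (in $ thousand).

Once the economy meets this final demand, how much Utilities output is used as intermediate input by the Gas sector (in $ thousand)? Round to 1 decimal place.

I − A =
  [   0.80     0.00    -0.30    -0.10]
  [  -0.05     0.60    -0.20    -0.20]
  [  -0.15    -0.10     0.80    -0.40]
  [  -0.30    -0.15    -0.15     0.90]
Compute the cofactors C_ij = (−1)^(i+j)·(3×3 minor ij) of I−A; the adjugate is their transpose:
adj(I−A) = Cᵀ =
  [ 0.33900   0.05850   0.16500   0.12400]
  [ 0.13650   0.42525   0.19425   0.19600]
  [ 0.16200   0.11925   0.38925   0.21750]
  [ 0.16275   0.11025   0.15225   0.33950]
det(I−A) = Σ_j (I−A)_1j·C_1j = (0.80)(0.33900) + (0.00)(0.13650) + (-0.30)(0.16200) + (-0.10)(0.16275) = 0.206325
(I − A)⁻¹ = adj(I−A) / det(I−A) ≈
  [   1.6430     0.2835     0.7997     0.6010]
  [   0.6616     2.0611     0.9415     0.9500]
  [   0.7852     0.5780     1.8866     1.0542]
  [   0.7888     0.5344     0.7379     1.6455]
First solve x = (I − A)⁻¹ d = adj(I−A)·d / det(I−A); in particular x_4 = (0.16275·300 + 0.11025·150 + 0.15225·450 + 0.33950·150) / 0.206325 = 184.80 / 0.206325 ≈ 895.674.
Intermediate flow from 1 to 4: z_14 = a_14 · x_4 = 0.10 × 184.80 / 0.206325 = 18.48 / 0.206325 ≈ 89.6.

z_14 = 89.6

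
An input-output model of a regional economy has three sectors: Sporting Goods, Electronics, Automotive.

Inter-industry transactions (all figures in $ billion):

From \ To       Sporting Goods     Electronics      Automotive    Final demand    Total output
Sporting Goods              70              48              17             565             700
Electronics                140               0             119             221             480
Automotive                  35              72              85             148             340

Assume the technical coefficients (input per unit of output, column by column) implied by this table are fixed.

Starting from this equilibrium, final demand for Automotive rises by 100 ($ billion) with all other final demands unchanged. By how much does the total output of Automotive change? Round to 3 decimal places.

Δx_3 = 144.975

Technical coefficients a_ij = z_ij / X_j:
  a_11 = 70/700 = 0.10, a_21 = 140/700 = 0.20, a_31 = 35/700 = 0.05
  a_12 = 48/480 = 0.10, a_22 = 0/480 = 0.00, a_32 = 72/480 = 0.15
  a_13 = 17/340 = 0.05, a_23 = 119/340 = 0.35, a_33 = 85/340 = 0.25
I − A =
  [   0.90    -0.10    -0.05]
  [  -0.20     1.00    -0.35]
  [  -0.05    -0.15     0.75]
Cofactors of I−A, C_ij = (−1)^(i+j)·(minor ij) (rows/columns in the sector order above):
  C_11 = (1.00)(0.75) − (-0.35)(-0.15) = 0.6975
  C_12 = −[(-0.20)(0.75) − (-0.35)(-0.05)] = 0.1675
  C_13 = (-0.20)(-0.15) − (1.00)(-0.05) = 0.0800
  C_21 = −[(-0.10)(0.75) − (-0.05)(-0.15)] = 0.0825
  C_22 = (0.90)(0.75) − (-0.05)(-0.05) = 0.6725
  C_23 = −[(0.90)(-0.15) − (-0.10)(-0.05)] = 0.1400
  C_31 = (-0.10)(-0.35) − (-0.05)(1.00) = 0.0850
  C_32 = −[(0.90)(-0.35) − (-0.05)(-0.20)] = 0.3250
  C_33 = (0.90)(1.00) − (-0.10)(-0.20) = 0.8800
det(I−A) = Σ_j (I−A)_1j·C_1j = (0.90)(0.6975) + (-0.10)(0.1675) + (-0.05)(0.0800) = 0.6070
adj(I−A) = Cᵀ =
  [ 0.6975   0.0825   0.0850]
  [ 0.1675   0.6725   0.3250]
  [ 0.0800   0.1400   0.8800]
(I − A)⁻¹ = adj(I−A) / det(I−A) ≈
  [   1.1491     0.1359     0.1400]
  [   0.2759     1.1079     0.5354]
  [   0.1318     0.2306     1.4498]
Δx = (I − A)⁻¹ Δd with Δd having +100 in the Automotive component and 0 elsewhere.
So Δx_3 = L_33 · (+100), where L_33 = adj(I−A)_33 / det(I−A) = 0.8800 / 0.6070.
Δx_3 = 0.8800 × (+100) / 0.6070 = 88.00 / 0.6070 ≈ 144.975.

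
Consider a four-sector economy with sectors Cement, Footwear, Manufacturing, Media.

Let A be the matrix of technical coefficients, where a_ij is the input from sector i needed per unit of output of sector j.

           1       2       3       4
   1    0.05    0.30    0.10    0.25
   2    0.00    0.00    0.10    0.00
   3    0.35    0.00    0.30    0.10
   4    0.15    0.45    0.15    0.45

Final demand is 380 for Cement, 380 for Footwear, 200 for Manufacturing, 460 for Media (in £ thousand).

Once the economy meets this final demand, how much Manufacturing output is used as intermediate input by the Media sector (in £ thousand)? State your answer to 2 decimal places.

I − A =
  [   0.95    -0.30    -0.10    -0.25]
  [   0.00     1.00    -0.10     0.00]
  [  -0.35     0.00     0.70    -0.10]
  [  -0.15    -0.45    -0.15     0.55]
Compute the cofactors C_ij = (−1)^(i+j)·(3×3 minor ij) of I−A; the adjugate is their transpose:
adj(I−A) = Cᵀ =
  [ 0.365500   0.194250   0.120250   0.188000]
  [ 0.020750   0.291375   0.048500   0.018250]
  [ 0.207500   0.144375   0.485000   0.182500]
  [ 0.173250   0.330750   0.204750   0.619500]
det(I−A) = Σ_j (I−A)_1j·C_1j = (0.95)(0.365500) + (-0.30)(0.020750) + (-0.10)(0.207500) + (-0.25)(0.173250) = 0.2769375
(I − A)⁻¹ = adj(I−A) / det(I−A) ≈
  [   1.3198     0.7014     0.4342     0.6789]
  [   0.0749     1.0521     0.1751     0.0659]
  [   0.7493     0.5213     1.7513     0.6590]
  [   0.6256     1.1943     0.7393     2.2370]
First solve x = (I − A)⁻¹ d = adj(I−A)·d / det(I−A); in particular x_4 = (0.173250·380 + 0.330750·380 + 0.204750·200 + 0.619500·460) / 0.2769375 = 517.44 / 0.2769375 ≈ 1868.4360.
Intermediate flow from 3 to 4: z_34 = a_34 · x_4 = 0.10 × 517.44 / 0.2769375 = 51.744 / 0.2769375 ≈ 186.84.

z_34 = 186.84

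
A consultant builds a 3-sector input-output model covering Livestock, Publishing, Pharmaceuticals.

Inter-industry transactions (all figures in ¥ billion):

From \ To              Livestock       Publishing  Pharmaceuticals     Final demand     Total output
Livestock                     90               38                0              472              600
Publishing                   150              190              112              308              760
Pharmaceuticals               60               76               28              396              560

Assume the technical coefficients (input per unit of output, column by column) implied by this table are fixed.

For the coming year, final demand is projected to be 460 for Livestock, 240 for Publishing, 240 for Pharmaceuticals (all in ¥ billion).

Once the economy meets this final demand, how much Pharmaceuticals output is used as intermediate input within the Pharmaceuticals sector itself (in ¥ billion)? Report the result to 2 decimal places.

Technical coefficients a_ij = z_ij / X_j:
  a_11 = 90/600 = 0.15, a_21 = 150/600 = 0.25, a_31 = 60/600 = 0.10
  a_12 = 38/760 = 0.05, a_22 = 190/760 = 0.25, a_32 = 76/760 = 0.10
  a_13 = 0/560 = 0.00, a_23 = 112/560 = 0.20, a_33 = 28/560 = 0.05
I − A =
  [   0.85    -0.05     0.00]
  [  -0.25     0.75    -0.20]
  [  -0.10    -0.10     0.95]
Cofactors of I−A, C_ij = (−1)^(i+j)·(minor ij) (rows/columns in the sector order above):
  C_11 = (0.75)(0.95) − (-0.20)(-0.10) = 0.6925
  C_12 = −[(-0.25)(0.95) − (-0.20)(-0.10)] = 0.2575
  C_13 = (-0.25)(-0.10) − (0.75)(-0.10) = 0.1000
  C_21 = −[(-0.05)(0.95) − (0.00)(-0.10)] = 0.0475
  C_22 = (0.85)(0.95) − (0.00)(-0.10) = 0.8075
  C_23 = −[(0.85)(-0.10) − (-0.05)(-0.10)] = 0.0900
  C_31 = (-0.05)(-0.20) − (0.00)(0.75) = 0.0100
  C_32 = −[(0.85)(-0.20) − (0.00)(-0.25)] = 0.1700
  C_33 = (0.85)(0.75) − (-0.05)(-0.25) = 0.6250
det(I−A) = Σ_j (I−A)_1j·C_1j = (0.85)(0.6925) + (-0.05)(0.2575) + (0.00)(0.1000) = 0.57575
adj(I−A) = Cᵀ =
  [ 0.6925   0.0475   0.0100]
  [ 0.2575   0.8075   0.1700]
  [ 0.1000   0.0900   0.6250]
(I − A)⁻¹ = adj(I−A) / det(I−A) ≈
  [   1.2028     0.0825     0.0174]
  [   0.4472     1.4025     0.2953]
  [   0.1737     0.1563     1.0855]
First solve x = (I − A)⁻¹ d = adj(I−A)·d / det(I−A); in particular x_3 = (0.1000·460 + 0.0900·240 + 0.6250·240) / 0.57575 = 217.60 / 0.57575 ≈ 377.9418.
Intermediate flow from 3 to 3: z_33 = a_33 · x_3 = 0.05 × 217.60 / 0.57575 = 10.88 / 0.57575 ≈ 18.90.

z_33 = 18.90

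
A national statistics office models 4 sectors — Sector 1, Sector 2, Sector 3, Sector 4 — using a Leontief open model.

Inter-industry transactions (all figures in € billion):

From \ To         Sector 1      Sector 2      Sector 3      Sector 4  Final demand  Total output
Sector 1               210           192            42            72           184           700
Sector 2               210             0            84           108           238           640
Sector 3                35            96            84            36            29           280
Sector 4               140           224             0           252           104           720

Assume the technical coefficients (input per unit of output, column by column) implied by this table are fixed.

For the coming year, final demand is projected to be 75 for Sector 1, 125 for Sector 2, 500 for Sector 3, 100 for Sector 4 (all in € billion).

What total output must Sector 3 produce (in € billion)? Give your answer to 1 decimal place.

Technical coefficients a_ij = z_ij / X_j:
  a_11 = 210/700 = 0.30, a_21 = 210/700 = 0.30, a_31 = 35/700 = 0.05, a_41 = 140/700 = 0.20
  a_12 = 192/640 = 0.30, a_22 = 0/640 = 0.00, a_32 = 96/640 = 0.15, a_42 = 224/640 = 0.35
  a_13 = 42/280 = 0.15, a_23 = 84/280 = 0.30, a_33 = 84/280 = 0.30, a_43 = 0/280 = 0.00
  a_14 = 72/720 = 0.10, a_24 = 108/720 = 0.15, a_34 = 36/720 = 0.05, a_44 = 252/720 = 0.35
I − A =
  [   0.70    -0.30    -0.15    -0.10]
  [  -0.30     1.00    -0.30    -0.15]
  [  -0.05    -0.15     0.70    -0.05]
  [  -0.20    -0.35     0.00     0.65]
Compute the cofactors C_ij = (−1)^(i+j)·(3×3 minor ij) of I−A; the adjugate is their transpose:
adj(I−A) = Cᵀ =
  [ 0.383750   0.178250   0.158625   0.112375]
  [ 0.170250   0.298125   0.164250   0.107625]
  [ 0.078875   0.092000   0.320250   0.058000]
  [ 0.209750   0.215375   0.137250   0.376750]
det(I−A) = Σ_j (I−A)_1j·C_1j = (0.70)(0.383750) + (-0.30)(0.170250) + (-0.15)(0.078875) + (-0.10)(0.209750) = 0.18474375
(I − A)⁻¹ = adj(I−A) / det(I−A) ≈
  [   2.0772     0.9648     0.8586     0.6083]
  [   0.9215     1.6137     0.8891     0.5826]
  [   0.4269     0.4980     1.7335     0.3139]
  [   1.1354     1.1658     0.7429     2.0393]
x = (I − A)⁻¹ d = adj(I−A)·d / det(I−A), with det(I−A) = 0.18474375:
  x_1 = (0.383750·75 + 0.178250·125 + 0.158625·500 + 0.112375·100) / 0.18474375 = 141.6125 / 0.18474375 ≈ 766.5
  x_2 = (0.170250·75 + 0.298125·125 + 0.164250·500 + 0.107625·100) / 0.18474375 = 142.921875 / 0.18474375 ≈ 773.6
  x_3 = (0.078875·75 + 0.092000·125 + 0.320250·500 + 0.058000·100) / 0.18474375 = 183.340625 / 0.18474375 ≈ 992.4
  x_4 = (0.209750·75 + 0.215375·125 + 0.137250·500 + 0.376750·100) / 0.18474375 = 148.953125 / 0.18474375 ≈ 806.3

x_3 = 992.4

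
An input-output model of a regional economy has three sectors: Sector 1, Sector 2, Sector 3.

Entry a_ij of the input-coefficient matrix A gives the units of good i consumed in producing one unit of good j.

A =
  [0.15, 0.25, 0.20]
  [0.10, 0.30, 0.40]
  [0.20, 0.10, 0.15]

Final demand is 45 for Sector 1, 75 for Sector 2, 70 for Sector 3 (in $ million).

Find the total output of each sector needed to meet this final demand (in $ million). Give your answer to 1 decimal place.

I − A =
  [   0.85    -0.25    -0.20]
  [  -0.10     0.70    -0.40]
  [  -0.20    -0.10     0.85]
Cofactors of I−A, C_ij = (−1)^(i+j)·(minor ij) (rows/columns in the sector order above):
  C_11 = (0.70)(0.85) − (-0.40)(-0.10) = 0.5550
  C_12 = −[(-0.10)(0.85) − (-0.40)(-0.20)] = 0.1650
  C_13 = (-0.10)(-0.10) − (0.70)(-0.20) = 0.1500
  C_21 = −[(-0.25)(0.85) − (-0.20)(-0.10)] = 0.2325
  C_22 = (0.85)(0.85) − (-0.20)(-0.20) = 0.6825
  C_23 = −[(0.85)(-0.10) − (-0.25)(-0.20)] = 0.1350
  C_31 = (-0.25)(-0.40) − (-0.20)(0.70) = 0.2400
  C_32 = −[(0.85)(-0.40) − (-0.20)(-0.10)] = 0.3600
  C_33 = (0.85)(0.70) − (-0.25)(-0.10) = 0.5700
det(I−A) = Σ_j (I−A)_1j·C_1j = (0.85)(0.5550) + (-0.25)(0.1650) + (-0.20)(0.1500) = 0.4005
adj(I−A) = Cᵀ =
  [ 0.5550   0.2325   0.2400]
  [ 0.1650   0.6825   0.3600]
  [ 0.1500   0.1350   0.5700]
(I − A)⁻¹ = adj(I−A) / det(I−A) ≈
  [   1.3858     0.5805     0.5993]
  [   0.4120     1.7041     0.8989]
  [   0.3745     0.3371     1.4232]
x = (I − A)⁻¹ d = adj(I−A)·d / det(I−A), with det(I−A) = 0.4005:
  x_1 = (0.5550·45 + 0.2325·75 + 0.2400·70) / 0.4005 = 59.2125 / 0.4005 ≈ 147.8
  x_2 = (0.1650·45 + 0.6825·75 + 0.3600·70) / 0.4005 = 83.8125 / 0.4005 ≈ 209.3
  x_3 = (0.1500·45 + 0.1350·75 + 0.5700·70) / 0.4005 = 56.775 / 0.4005 ≈ 141.8

x_1 = 147.8, x_2 = 209.3, x_3 = 141.8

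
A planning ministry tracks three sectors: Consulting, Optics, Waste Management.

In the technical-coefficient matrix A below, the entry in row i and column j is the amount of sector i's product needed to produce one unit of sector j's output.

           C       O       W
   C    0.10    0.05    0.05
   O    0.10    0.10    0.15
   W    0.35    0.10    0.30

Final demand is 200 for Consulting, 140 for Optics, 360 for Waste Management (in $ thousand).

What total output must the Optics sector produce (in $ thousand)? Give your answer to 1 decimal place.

x_O = 302.5

I − A =
  [   0.90    -0.05    -0.05]
  [  -0.10     0.90    -0.15]
  [  -0.35    -0.10     0.70]
Cofactors of I−A, C_ij = (−1)^(i+j)·(minor ij) (rows/columns in the sector order above):
  C_11 = (0.90)(0.70) − (-0.15)(-0.10) = 0.6150
  C_12 = −[(-0.10)(0.70) − (-0.15)(-0.35)] = 0.1225
  C_13 = (-0.10)(-0.10) − (0.90)(-0.35) = 0.3250
  C_21 = −[(-0.05)(0.70) − (-0.05)(-0.10)] = 0.0400
  C_22 = (0.90)(0.70) − (-0.05)(-0.35) = 0.6125
  C_23 = −[(0.90)(-0.10) − (-0.05)(-0.35)] = 0.1075
  C_31 = (-0.05)(-0.15) − (-0.05)(0.90) = 0.0525
  C_32 = −[(0.90)(-0.15) − (-0.05)(-0.10)] = 0.1400
  C_33 = (0.90)(0.90) − (-0.05)(-0.10) = 0.8050
det(I−A) = Σ_j (I−A)_1j·C_1j = (0.90)(0.6150) + (-0.05)(0.1225) + (-0.05)(0.3250) = 0.531125
adj(I−A) = Cᵀ =
  [ 0.6150   0.0400   0.0525]
  [ 0.1225   0.6125   0.1400]
  [ 0.3250   0.1075   0.8050]
(I − A)⁻¹ = adj(I−A) / det(I−A) ≈
  [   1.1579     0.0753     0.0988]
  [   0.2306     1.1532     0.2636]
  [   0.6119     0.2024     1.5157]
x = (I − A)⁻¹ d = adj(I−A)·d / det(I−A), with det(I−A) = 0.531125:
  x_C = (0.6150·200 + 0.0400·140 + 0.0525·360) / 0.531125 = 147.50 / 0.531125 ≈ 277.7
  x_O = (0.1225·200 + 0.6125·140 + 0.1400·360) / 0.531125 = 160.65 / 0.531125 ≈ 302.5
  x_W = (0.3250·200 + 0.1075·140 + 0.8050·360) / 0.531125 = 369.85 / 0.531125 ≈ 696.4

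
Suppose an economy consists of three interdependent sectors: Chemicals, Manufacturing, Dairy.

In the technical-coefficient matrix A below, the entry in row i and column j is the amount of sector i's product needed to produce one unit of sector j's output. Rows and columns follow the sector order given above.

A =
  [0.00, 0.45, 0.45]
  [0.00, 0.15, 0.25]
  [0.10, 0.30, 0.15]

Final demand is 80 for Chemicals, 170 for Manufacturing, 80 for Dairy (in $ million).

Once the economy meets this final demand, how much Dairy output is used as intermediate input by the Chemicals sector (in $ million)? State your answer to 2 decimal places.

I − A =
  [   1.00    -0.45    -0.45]
  [   0.00     0.85    -0.25]
  [  -0.10    -0.30     0.85]
Cofactors of I−A, C_ij = (−1)^(i+j)·(minor ij) (rows/columns in the sector order above):
  C_11 = (0.85)(0.85) − (-0.25)(-0.30) = 0.6475
  C_12 = −[(0.00)(0.85) − (-0.25)(-0.10)] = 0.0250
  C_13 = (0.00)(-0.30) − (0.85)(-0.10) = 0.0850
  C_21 = −[(-0.45)(0.85) − (-0.45)(-0.30)] = 0.5175
  C_22 = (1.00)(0.85) − (-0.45)(-0.10) = 0.8050
  C_23 = −[(1.00)(-0.30) − (-0.45)(-0.10)] = 0.3450
  C_31 = (-0.45)(-0.25) − (-0.45)(0.85) = 0.4950
  C_32 = −[(1.00)(-0.25) − (-0.45)(0.00)] = 0.2500
  C_33 = (1.00)(0.85) − (-0.45)(0.00) = 0.8500
det(I−A) = Σ_j (I−A)_1j·C_1j = (1.00)(0.6475) + (-0.45)(0.0250) + (-0.45)(0.0850) = 0.5980
adj(I−A) = Cᵀ =
  [ 0.6475   0.5175   0.4950]
  [ 0.0250   0.8050   0.2500]
  [ 0.0850   0.3450   0.8500]
(I − A)⁻¹ = adj(I−A) / det(I−A) ≈
  [   1.0828     0.8654     0.8278]
  [   0.0418     1.3462     0.4181]
  [   0.1421     0.5769     1.4214]
First solve x = (I − A)⁻¹ d = adj(I−A)·d / det(I−A); in particular x_1 = (0.6475·80 + 0.5175·170 + 0.4950·80) / 0.5980 = 179.375 / 0.5980 ≈ 299.9582.
Intermediate flow from 3 to 1: z_31 = a_31 · x_1 = 0.10 × 179.375 / 0.5980 = 17.9375 / 0.5980 ≈ 30.00.

z_31 = 30.00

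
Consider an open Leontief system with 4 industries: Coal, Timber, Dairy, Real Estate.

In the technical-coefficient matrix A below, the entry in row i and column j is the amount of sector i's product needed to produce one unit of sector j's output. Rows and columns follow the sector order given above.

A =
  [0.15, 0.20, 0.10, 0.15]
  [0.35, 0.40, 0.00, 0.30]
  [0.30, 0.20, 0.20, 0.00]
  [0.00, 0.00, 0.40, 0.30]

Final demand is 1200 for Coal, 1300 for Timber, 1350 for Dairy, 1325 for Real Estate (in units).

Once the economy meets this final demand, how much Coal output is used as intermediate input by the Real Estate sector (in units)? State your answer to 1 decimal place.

I − A =
  [   0.85    -0.20    -0.10    -0.15]
  [  -0.35     0.60     0.00    -0.30]
  [  -0.30    -0.20     0.80     0.00]
  [   0.00     0.00    -0.40     0.70]
Compute the cofactors C_ij = (−1)^(i+j)·(3×3 minor ij) of I−A; the adjugate is their transpose:
adj(I−A) = Cᵀ =
  [ 0.3120   0.1380   0.1020   0.1260]
  [ 0.2320   0.4370   0.1475   0.2370]
  [ 0.1750   0.1610   0.3080   0.1065]
  [ 0.1000   0.0920   0.1760   0.3270]
det(I−A) = Σ_j (I−A)_1j·C_1j = (0.85)(0.3120) + (-0.20)(0.2320) + (-0.10)(0.1750) + (-0.15)(0.1000) = 0.1863
(I − A)⁻¹ = adj(I−A) / det(I−A) ≈
  [   1.6747     0.7407     0.5475     0.6763]
  [   1.2453     2.3457     0.7917     1.2721]
  [   0.9393     0.8642     1.6532     0.5717]
  [   0.5368     0.4938     0.9447     1.7552]
First solve x = (I − A)⁻¹ d = adj(I−A)·d / det(I−A); in particular x_R = (0.1000·1200 + 0.0920·1300 + 0.1760·1350 + 0.3270·1325) / 0.1863 = 910.475 / 0.1863 ≈ 4887.144.
Intermediate flow from C to R: z_CR = a_CR · x_R = 0.15 × 910.475 / 0.1863 = 136.57125 / 0.1863 ≈ 733.1.

z_CR = 733.1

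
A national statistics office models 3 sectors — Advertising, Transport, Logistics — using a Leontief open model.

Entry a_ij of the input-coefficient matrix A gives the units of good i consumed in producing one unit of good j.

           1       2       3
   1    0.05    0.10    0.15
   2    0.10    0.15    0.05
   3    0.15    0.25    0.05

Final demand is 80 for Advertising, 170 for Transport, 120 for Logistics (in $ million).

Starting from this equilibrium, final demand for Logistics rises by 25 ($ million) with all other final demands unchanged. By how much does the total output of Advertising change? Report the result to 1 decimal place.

Δx_1 = 4.6

I − A =
  [   0.95    -0.10    -0.15]
  [  -0.10     0.85    -0.05]
  [  -0.15    -0.25     0.95]
Cofactors of I−A, C_ij = (−1)^(i+j)·(minor ij) (rows/columns in the sector order above):
  C_11 = (0.85)(0.95) − (-0.05)(-0.25) = 0.7950
  C_12 = −[(-0.10)(0.95) − (-0.05)(-0.15)] = 0.1025
  C_13 = (-0.10)(-0.25) − (0.85)(-0.15) = 0.1525
  C_21 = −[(-0.10)(0.95) − (-0.15)(-0.25)] = 0.1325
  C_22 = (0.95)(0.95) − (-0.15)(-0.15) = 0.8800
  C_23 = −[(0.95)(-0.25) − (-0.10)(-0.15)] = 0.2525
  C_31 = (-0.10)(-0.05) − (-0.15)(0.85) = 0.1325
  C_32 = −[(0.95)(-0.05) − (-0.15)(-0.10)] = 0.0625
  C_33 = (0.95)(0.85) − (-0.10)(-0.10) = 0.7975
det(I−A) = Σ_j (I−A)_1j·C_1j = (0.95)(0.7950) + (-0.10)(0.1025) + (-0.15)(0.1525) = 0.722125
adj(I−A) = Cᵀ =
  [ 0.7950   0.1325   0.1325]
  [ 0.1025   0.8800   0.0625]
  [ 0.1525   0.2525   0.7975]
(I − A)⁻¹ = adj(I−A) / det(I−A) ≈
  [   1.1009     0.1835     0.1835]
  [   0.1419     1.2186     0.0866]
  [   0.2112     0.3497     1.1044]
Δx = (I − A)⁻¹ Δd with Δd having +25 in the Logistics component and 0 elsewhere.
So Δx_1 = L_13 · (+25), where L_13 = adj(I−A)_13 / det(I−A) = 0.1325 / 0.722125.
Δx_1 = 0.1325 × (+25) / 0.722125 = 3.3125 / 0.722125 ≈ 4.6.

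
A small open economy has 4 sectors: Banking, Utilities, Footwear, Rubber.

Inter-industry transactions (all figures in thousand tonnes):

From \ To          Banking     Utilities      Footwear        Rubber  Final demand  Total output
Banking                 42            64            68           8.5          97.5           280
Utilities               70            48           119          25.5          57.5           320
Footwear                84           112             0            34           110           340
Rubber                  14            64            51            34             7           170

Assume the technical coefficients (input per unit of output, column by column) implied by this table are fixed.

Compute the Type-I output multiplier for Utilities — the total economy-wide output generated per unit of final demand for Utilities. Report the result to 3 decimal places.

m_2 = 4.525

Technical coefficients a_ij = z_ij / X_j:
  a_11 = 42/280 = 0.15, a_21 = 70/280 = 0.25, a_31 = 84/280 = 0.30, a_41 = 14/280 = 0.05
  a_12 = 64/320 = 0.20, a_22 = 48/320 = 0.15, a_32 = 112/320 = 0.35, a_42 = 64/320 = 0.20
  a_13 = 68/340 = 0.20, a_23 = 119/340 = 0.35, a_33 = 0/340 = 0.00, a_43 = 51/340 = 0.15
  a_14 = 8.5/170 = 0.05, a_24 = 25.5/170 = 0.15, a_34 = 34/170 = 0.20, a_44 = 34/170 = 0.20
I − A =
  [   0.85    -0.20    -0.20    -0.05]
  [  -0.25     0.85    -0.35    -0.15]
  [  -0.30    -0.35     1.00    -0.20]
  [  -0.05    -0.20    -0.15     0.80]
Compute the cofactors C_ij = (−1)^(i+j)·(3×3 minor ij) of I−A; the adjugate is their transpose:
adj(I−A) = Cᵀ =
  [ 0.504625   0.230625   0.200375   0.124875]
  [ 0.294250   0.599750   0.299625   0.205750]
  [ 0.286125   0.324125   0.506375   0.205250]
  [ 0.158750   0.225125   0.182375   0.478875]
det(I−A) = Σ_j (I−A)_1j·C_1j = (0.85)(0.504625) + (-0.20)(0.294250) + (-0.20)(0.286125) + (-0.05)(0.158750) = 0.30491875
(I − A)⁻¹ = adj(I−A) / det(I−A) ≈
  [   1.6549     0.7563     0.6571     0.4095]
  [   0.9650     1.9669     0.9826     0.6748]
  [   0.9384     1.0630     1.6607     0.6731]
  [   0.5206     0.7383     0.5981     1.5705]
The output multiplier for sector j is the column-j sum of the Leontief inverse (I − A)⁻¹ = adj(I−A) / det(I−A).
Column 2 of adj(I−A): (0.230625, 0.599750, 0.324125, 0.225125); det(I−A) = 0.30491875.
m_2 = (0.230625 + 0.599750 + 0.324125 + 0.225125) / 0.30491875 = 1.379625 / 0.30491875 ≈ 4.525.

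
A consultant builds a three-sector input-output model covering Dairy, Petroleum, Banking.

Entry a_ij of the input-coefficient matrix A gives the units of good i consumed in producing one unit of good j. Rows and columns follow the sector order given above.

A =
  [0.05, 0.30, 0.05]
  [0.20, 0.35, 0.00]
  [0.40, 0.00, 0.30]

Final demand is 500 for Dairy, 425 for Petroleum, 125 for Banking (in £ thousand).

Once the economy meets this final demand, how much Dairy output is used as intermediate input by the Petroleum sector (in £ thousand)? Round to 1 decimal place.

I − A =
  [   0.95    -0.30    -0.05]
  [  -0.20     0.65     0.00]
  [  -0.40     0.00     0.70]
Cofactors of I−A, C_ij = (−1)^(i+j)·(minor ij) (rows/columns in the sector order above):
  C_11 = (0.65)(0.70) − (0.00)(0.00) = 0.4550
  C_12 = −[(-0.20)(0.70) − (0.00)(-0.40)] = 0.1400
  C_13 = (-0.20)(0.00) − (0.65)(-0.40) = 0.2600
  C_21 = −[(-0.30)(0.70) − (-0.05)(0.00)] = 0.2100
  C_22 = (0.95)(0.70) − (-0.05)(-0.40) = 0.6450
  C_23 = −[(0.95)(0.00) − (-0.30)(-0.40)] = 0.1200
  C_31 = (-0.30)(0.00) − (-0.05)(0.65) = 0.0325
  C_32 = −[(0.95)(0.00) − (-0.05)(-0.20)] = 0.0100
  C_33 = (0.95)(0.65) − (-0.30)(-0.20) = 0.5575
det(I−A) = Σ_j (I−A)_1j·C_1j = (0.95)(0.4550) + (-0.30)(0.1400) + (-0.05)(0.2600) = 0.37725
adj(I−A) = Cᵀ =
  [ 0.4550   0.2100   0.0325]
  [ 0.1400   0.6450   0.0100]
  [ 0.2600   0.1200   0.5575]
(I − A)⁻¹ = adj(I−A) / det(I−A) ≈
  [   1.2061     0.5567     0.0861]
  [   0.3711     1.7097     0.0265]
  [   0.6892     0.3181     1.4778]
First solve x = (I − A)⁻¹ d = adj(I−A)·d / det(I−A); in particular x_2 = (0.1400·500 + 0.6450·425 + 0.0100·125) / 0.37725 = 345.375 / 0.37725 ≈ 915.507.
Intermediate flow from 1 to 2: z_12 = a_12 · x_2 = 0.30 × 345.375 / 0.37725 = 103.6125 / 0.37725 ≈ 274.7.

z_12 = 274.7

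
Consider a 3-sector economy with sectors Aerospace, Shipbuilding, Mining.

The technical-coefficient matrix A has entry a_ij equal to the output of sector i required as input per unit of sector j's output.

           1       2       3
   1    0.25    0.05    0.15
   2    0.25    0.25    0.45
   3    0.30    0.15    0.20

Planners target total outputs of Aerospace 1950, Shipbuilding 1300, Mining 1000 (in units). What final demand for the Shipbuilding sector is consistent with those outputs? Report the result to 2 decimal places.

d_2 = 37.50

I − A =
  [   0.75    -0.05    -0.15]
  [  -0.25     0.75    -0.45]
  [  -0.30    -0.15     0.80]
d = (I − A) x:
  d_1 = (+0.75)·1950 + (-0.05)·1300 + (-0.15)·1000 = 1247.50
  d_2 = (-0.25)·1950 + (+0.75)·1300 + (-0.45)·1000 = 37.50
  d_3 = (-0.30)·1950 + (-0.15)·1300 + (+0.80)·1000 = 20.00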